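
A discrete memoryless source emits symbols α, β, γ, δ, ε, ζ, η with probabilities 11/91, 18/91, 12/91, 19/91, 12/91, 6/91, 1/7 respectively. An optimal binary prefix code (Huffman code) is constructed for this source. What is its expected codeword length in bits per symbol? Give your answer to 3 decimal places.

Repeatedly combine the two least-probable nodes; the expected code length is the sum of the merged weights.
merge 6/91 + 11/91 → 17/91
merge 12/91 + 12/91 → 24/91
merge 1/7 + 17/91 → 30/91
merge 18/91 + 19/91 → 37/91
merge 24/91 + 30/91 → 54/91
merge 37/91 + 54/91 → 1
L = 17/91 + 24/91 + 30/91 + 37/91 + 54/91 + 1 = 253/91 ≈ 2.780 bits/symbol.

2.780 bits/symbol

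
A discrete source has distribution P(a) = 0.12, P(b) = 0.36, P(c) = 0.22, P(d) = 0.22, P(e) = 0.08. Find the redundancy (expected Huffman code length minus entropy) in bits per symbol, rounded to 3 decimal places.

Entropy H = −Σ p log₂ p ≈ 2.1503 bits.
Huffman merges: 2/25+3/25→1/5; 1/5+11/50→21/50; 11/50+9/25→29/50; 21/50+29/50→1. L = 11/5 ≈ 2.2000.
L − H = 2.2000 − 2.1503 = 0.050 bits.

0.050 bits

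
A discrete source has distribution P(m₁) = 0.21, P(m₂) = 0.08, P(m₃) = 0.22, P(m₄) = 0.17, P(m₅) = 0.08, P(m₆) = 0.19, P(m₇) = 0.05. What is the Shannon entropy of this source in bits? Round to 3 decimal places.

H = −Σ pᵢ log₂ pᵢ.
−0.21·log₂(0.21) = 0.4728
−0.08·log₂(0.08) = 0.2915
−0.22·log₂(0.22) = 0.4806
−0.17·log₂(0.17) = 0.4346
−0.08·log₂(0.08) = 0.2915
−0.19·log₂(0.19) = 0.4552
−0.05·log₂(0.05) = 0.2161
Sum ≈ 2.6423 → 2.642 bits.

2.642 bits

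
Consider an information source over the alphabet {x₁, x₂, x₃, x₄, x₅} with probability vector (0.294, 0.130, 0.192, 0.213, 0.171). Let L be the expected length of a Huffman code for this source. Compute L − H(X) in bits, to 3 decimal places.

0.031 bits

Entropy H = −Σ p log₂ p ≈ 2.2699 bits.
Huffman merges: 13/100+171/1000→301/1000; 24/125+213/1000→81/200; 147/500+301/1000→119/200; 81/200+119/200→1. L = 2301/1000 ≈ 2.3010.
L − H = 2.3010 − 2.2699 = 0.031 bits.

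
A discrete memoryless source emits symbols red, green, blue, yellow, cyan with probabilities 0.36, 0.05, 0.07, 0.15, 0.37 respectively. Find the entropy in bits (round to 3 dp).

H = −Σ pᵢ log₂ pᵢ.
−0.36·log₂(0.36) = 0.5306
−0.05·log₂(0.05) = 0.2161
−0.07·log₂(0.07) = 0.2686
−0.15·log₂(0.15) = 0.4105
−0.37·log₂(0.37) = 0.5307
Sum ≈ 1.9565 → 1.957 bits.

1.957 bits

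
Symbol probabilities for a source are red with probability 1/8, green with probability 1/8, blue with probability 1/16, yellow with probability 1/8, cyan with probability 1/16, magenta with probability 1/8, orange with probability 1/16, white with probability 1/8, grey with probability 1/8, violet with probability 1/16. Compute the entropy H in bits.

3.25 bits

Each probability is a power of 1/2, so log₂(1/p) is an integer.
H = Σ p·log₂(1/p) = 1/8·3 + 1/8·3 + 1/16·4 + 1/8·3 + 1/16·4 + 1/8·3 + 1/16·4 + 1/8·3 + 1/8·3 + 1/16·4 = 3.25 bits.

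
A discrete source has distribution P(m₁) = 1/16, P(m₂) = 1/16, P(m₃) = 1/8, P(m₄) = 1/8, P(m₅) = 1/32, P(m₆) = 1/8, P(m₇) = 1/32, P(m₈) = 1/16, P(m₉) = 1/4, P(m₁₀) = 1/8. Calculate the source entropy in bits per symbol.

3.0625 bits

Each probability is a power of 1/2, so log₂(1/p) is an integer.
H = Σ p·log₂(1/p) = 1/16·4 + 1/16·4 + 1/8·3 + 1/8·3 + 1/32·5 + 1/8·3 + 1/32·5 + 1/16·4 + 1/4·2 + 1/8·3 = 3.0625 bits.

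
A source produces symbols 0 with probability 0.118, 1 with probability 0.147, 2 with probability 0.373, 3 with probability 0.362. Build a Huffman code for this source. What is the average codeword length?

1.892 bits/symbol

Repeatedly combine the two least-probable nodes; the expected code length is the sum of the merged weights.
merge 59/500 + 147/1000 → 53/200
merge 53/200 + 181/500 → 627/1000
merge 373/1000 + 627/1000 → 1
L = 53/200 + 627/1000 + 1 = 473/250 = 1.892 bits/symbol.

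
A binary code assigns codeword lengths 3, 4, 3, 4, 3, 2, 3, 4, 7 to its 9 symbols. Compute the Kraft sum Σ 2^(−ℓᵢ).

0.9453125

With common denominator 2^7 = 128: Σ 2^(−ℓᵢ) = 16/128 + 8/128 + 16/128 + 8/128 + 16/128 + 32/128 + 16/128 + 8/128 + 1/128 = 121/128 = 0.9453125.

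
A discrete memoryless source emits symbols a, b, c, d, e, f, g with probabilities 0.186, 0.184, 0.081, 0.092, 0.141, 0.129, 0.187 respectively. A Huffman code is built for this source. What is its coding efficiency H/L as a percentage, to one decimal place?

Entropy H = −Σ p log₂ p ≈ 2.7431 bits.
Huffman merges: 81/1000+23/250→173/1000; 129/1000+141/1000→27/100; 173/1000+23/125→357/1000; 93/500+187/1000→373/1000; 27/100+357/1000→627/1000; 373/1000+627/1000→1. L = 14/5 ≈ 2.8000.
Efficiency = H/L = 2.7431/2.8000 = 98.0%.

98.0%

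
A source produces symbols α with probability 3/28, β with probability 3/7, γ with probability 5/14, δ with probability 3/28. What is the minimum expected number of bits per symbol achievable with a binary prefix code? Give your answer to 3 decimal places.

1.786 bits/symbol

Repeatedly combine the two least-probable nodes; the expected code length is the sum of the merged weights.
merge 3/28 + 3/28 → 3/14
merge 3/14 + 5/14 → 4/7
merge 3/7 + 4/7 → 1
L = 3/14 + 4/7 + 1 = 25/14 ≈ 1.786 bits/symbol.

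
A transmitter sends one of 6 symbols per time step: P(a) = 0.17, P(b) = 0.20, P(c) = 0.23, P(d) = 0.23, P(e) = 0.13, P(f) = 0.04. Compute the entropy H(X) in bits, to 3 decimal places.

H = −Σ pᵢ log₂ pᵢ.
−0.17·log₂(0.17) = 0.4346
−0.20·log₂(0.20) = 0.4644
−0.23·log₂(0.23) = 0.4877
−0.23·log₂(0.23) = 0.4877
−0.13·log₂(0.13) = 0.3826
−0.04·log₂(0.04) = 0.1858
Sum ≈ 2.4427 → 2.443 bits.

2.443 bits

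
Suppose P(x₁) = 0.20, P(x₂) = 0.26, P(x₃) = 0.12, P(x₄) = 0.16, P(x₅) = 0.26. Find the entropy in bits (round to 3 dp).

H = −Σ pᵢ log₂ pᵢ.
−0.20·log₂(0.20) = 0.4644
−0.26·log₂(0.26) = 0.5053
−0.12·log₂(0.12) = 0.3671
−0.16·log₂(0.16) = 0.4230
−0.26·log₂(0.26) = 0.5053
Sum ≈ 2.2650 → 2.265 bits.

2.265 bits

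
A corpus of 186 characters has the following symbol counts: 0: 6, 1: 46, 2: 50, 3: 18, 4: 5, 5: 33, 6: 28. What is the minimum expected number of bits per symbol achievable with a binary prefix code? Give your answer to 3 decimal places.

2.522 bits/symbol

Probabilities are the counts divided by 186.
Repeatedly combine the two least-probable nodes; the expected code length is the sum of the merged weights.
merge 5/186 + 1/31 → 11/186
merge 11/186 + 3/31 → 29/186
merge 14/93 + 29/186 → 19/62
merge 11/62 + 23/93 → 79/186
merge 25/93 + 19/62 → 107/186
merge 79/186 + 107/186 → 1
L = 11/186 + 29/186 + 19/62 + 79/186 + 107/186 + 1 = 469/186 ≈ 2.522 bits/symbol.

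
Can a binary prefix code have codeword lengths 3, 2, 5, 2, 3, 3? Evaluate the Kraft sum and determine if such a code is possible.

0.90625; yes

With common denominator 2^5 = 32: Σ 2^(−ℓᵢ) = 4/32 + 8/32 + 1/32 + 8/32 + 4/32 + 4/32 = 29/32 = 0.90625.
Kraft's inequality requires Σ ≤ 1; here Σ = 0.90625 ≤ 1, so such a prefix code exists.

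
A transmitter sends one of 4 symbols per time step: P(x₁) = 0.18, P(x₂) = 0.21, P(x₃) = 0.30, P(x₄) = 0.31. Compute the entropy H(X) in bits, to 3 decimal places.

H = −Σ pᵢ log₂ pᵢ.
−0.18·log₂(0.18) = 0.4453
−0.21·log₂(0.21) = 0.4728
−0.30·log₂(0.30) = 0.5211
−0.31·log₂(0.31) = 0.5238
Sum ≈ 1.9630 → 1.963 bits.

1.963 bits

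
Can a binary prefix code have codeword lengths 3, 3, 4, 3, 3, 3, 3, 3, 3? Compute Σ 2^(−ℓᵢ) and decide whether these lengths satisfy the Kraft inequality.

With common denominator 2^4 = 16: Σ 2^(−ℓᵢ) = 2/16 + 2/16 + 1/16 + 2/16 + 2/16 + 2/16 + 2/16 + 2/16 + 2/16 = 17/16 = 1.0625.
Kraft's inequality requires Σ ≤ 1; here Σ = 1.0625 > 1, so no such prefix code exists.

1.0625; no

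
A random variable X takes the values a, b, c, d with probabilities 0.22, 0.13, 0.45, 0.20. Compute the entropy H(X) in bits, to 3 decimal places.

1.846 bits

H = −Σ pᵢ log₂ pᵢ.
−0.22·log₂(0.22) = 0.4806
−0.13·log₂(0.13) = 0.3826
−0.45·log₂(0.45) = 0.5184
−0.20·log₂(0.20) = 0.4644
Sum ≈ 1.8460 → 1.846 bits.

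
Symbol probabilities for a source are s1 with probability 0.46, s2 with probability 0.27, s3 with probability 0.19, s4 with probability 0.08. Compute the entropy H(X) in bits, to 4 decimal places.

1.7721 bits

H = −Σ pᵢ log₂ pᵢ.
−0.46·log₂(0.46) = 0.5153
−0.27·log₂(0.27) = 0.5100
−0.19·log₂(0.19) = 0.4552
−0.08·log₂(0.08) = 0.2915
Sum ≈ 1.7721 → 1.7721 bits.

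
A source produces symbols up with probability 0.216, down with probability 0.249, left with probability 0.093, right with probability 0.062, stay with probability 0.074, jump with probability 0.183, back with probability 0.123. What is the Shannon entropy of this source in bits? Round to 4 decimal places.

2.6426 bits

H = −Σ pᵢ log₂ pᵢ.
−0.216·log₂(0.216) = 0.4776
−0.249·log₂(0.249) = 0.4994
−0.093·log₂(0.093) = 0.3187
−0.062·log₂(0.062) = 0.2487
−0.074·log₂(0.074) = 0.2780
−0.183·log₂(0.183) = 0.4484
−0.123·log₂(0.123) = 0.3719
Sum ≈ 2.6426 → 2.6426 bits.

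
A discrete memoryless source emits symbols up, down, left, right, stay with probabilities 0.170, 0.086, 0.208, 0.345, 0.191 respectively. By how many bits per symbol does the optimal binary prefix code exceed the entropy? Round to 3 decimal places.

Entropy H = −Σ p log₂ p ≈ 2.1960 bits.
Huffman merges: 43/500+17/100→32/125; 191/1000+26/125→399/1000; 32/125+69/200→601/1000; 399/1000+601/1000→1. L = 282/125 ≈ 2.2560.
L − H = 2.2560 − 2.1960 = 0.060 bits.

0.060 bits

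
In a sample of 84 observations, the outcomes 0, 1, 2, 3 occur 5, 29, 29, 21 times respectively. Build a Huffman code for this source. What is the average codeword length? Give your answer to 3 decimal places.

Probabilities are the counts divided by 84.
Repeatedly combine the two least-probable nodes; the expected code length is the sum of the merged weights.
merge 5/84 + 1/4 → 13/42
merge 13/42 + 29/84 → 55/84
merge 29/84 + 55/84 → 1
L = 13/42 + 55/84 + 1 = 55/28 ≈ 1.964 bits/symbol.

1.964 bits/symbol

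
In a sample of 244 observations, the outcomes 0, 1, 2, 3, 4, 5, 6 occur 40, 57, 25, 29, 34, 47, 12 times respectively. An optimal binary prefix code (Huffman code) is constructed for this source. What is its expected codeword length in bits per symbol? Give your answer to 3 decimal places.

Probabilities are the counts divided by 244.
Repeatedly combine the two least-probable nodes; the expected code length is the sum of the merged weights.
merge 3/61 + 25/244 → 37/244
merge 29/244 + 17/122 → 63/244
merge 37/244 + 10/61 → 77/244
merge 47/244 + 57/244 → 26/61
merge 63/244 + 77/244 → 35/61
merge 26/61 + 35/61 → 1
L = 37/244 + 63/244 + 77/244 + 26/61 + 35/61 + 1 = 665/244 ≈ 2.725 bits/symbol.

2.725 bits/symbol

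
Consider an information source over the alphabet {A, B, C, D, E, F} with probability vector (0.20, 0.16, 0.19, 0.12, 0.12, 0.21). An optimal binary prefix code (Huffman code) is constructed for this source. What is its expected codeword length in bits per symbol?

Repeatedly combine the two least-probable nodes; the expected code length is the sum of the merged weights.
merge 3/25 + 3/25 → 6/25
merge 4/25 + 19/100 → 7/20
merge 1/5 + 21/100 → 41/100
merge 6/25 + 7/20 → 59/100
merge 41/100 + 59/100 → 1
L = 6/25 + 7/20 + 41/100 + 59/100 + 1 = 259/100 = 2.59 bits/symbol.

2.59 bits/symbol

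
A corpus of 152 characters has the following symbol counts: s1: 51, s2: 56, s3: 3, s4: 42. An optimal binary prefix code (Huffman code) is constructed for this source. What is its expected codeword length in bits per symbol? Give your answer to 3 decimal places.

Probabilities are the counts divided by 152.
Repeatedly combine the two least-probable nodes; the expected code length is the sum of the merged weights.
merge 3/152 + 21/76 → 45/152
merge 45/152 + 51/152 → 12/19
merge 7/19 + 12/19 → 1
L = 45/152 + 12/19 + 1 = 293/152 ≈ 1.928 bits/symbol.

1.928 bits/symbol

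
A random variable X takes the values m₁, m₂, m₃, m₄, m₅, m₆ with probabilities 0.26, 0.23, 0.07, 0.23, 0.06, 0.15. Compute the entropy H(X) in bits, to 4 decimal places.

2.4033 bits

H = −Σ pᵢ log₂ pᵢ.
−0.26·log₂(0.26) = 0.5053
−0.23·log₂(0.23) = 0.4877
−0.07·log₂(0.07) = 0.2686
−0.23·log₂(0.23) = 0.4877
−0.06·log₂(0.06) = 0.2435
−0.15·log₂(0.15) = 0.4105
Sum ≈ 2.4033 → 2.4033 bits.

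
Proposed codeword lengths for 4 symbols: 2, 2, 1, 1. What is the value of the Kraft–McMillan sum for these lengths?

1.5

With common denominator 2^2 = 4: Σ 2^(−ℓᵢ) = 1/4 + 1/4 + 2/4 + 2/4 = 6/4 = 1.5.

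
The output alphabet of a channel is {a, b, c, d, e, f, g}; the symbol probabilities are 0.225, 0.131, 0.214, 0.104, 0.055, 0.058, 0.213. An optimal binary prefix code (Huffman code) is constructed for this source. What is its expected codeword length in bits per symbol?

Repeatedly combine the two least-probable nodes; the expected code length is the sum of the merged weights.
merge 11/200 + 29/500 → 113/1000
merge 13/125 + 113/1000 → 217/1000
merge 131/1000 + 213/1000 → 43/125
merge 107/500 + 217/1000 → 431/1000
merge 9/40 + 43/125 → 569/1000
merge 431/1000 + 569/1000 → 1
L = 113/1000 + 217/1000 + 43/125 + 431/1000 + 569/1000 + 1 = 1337/500 = 2.674 bits/symbol.

2.674 bits/symbol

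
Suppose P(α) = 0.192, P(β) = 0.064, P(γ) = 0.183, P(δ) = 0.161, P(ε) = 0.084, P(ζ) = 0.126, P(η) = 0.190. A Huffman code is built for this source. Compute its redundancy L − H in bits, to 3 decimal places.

0.051 bits

Entropy H = −Σ p log₂ p ≈ 2.7155 bits.
Huffman merges: 8/125+21/250→37/250; 63/500+37/250→137/500; 161/1000+183/1000→43/125; 19/100+24/125→191/500; 137/500+43/125→309/500; 191/500+309/500→1. L = 1383/500 ≈ 2.7660.
L − H = 2.7660 − 2.7155 = 0.051 bits.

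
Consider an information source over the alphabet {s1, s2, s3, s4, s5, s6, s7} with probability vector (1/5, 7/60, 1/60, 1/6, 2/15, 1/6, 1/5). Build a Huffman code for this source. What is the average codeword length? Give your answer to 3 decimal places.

Repeatedly combine the two least-probable nodes; the expected code length is the sum of the merged weights.
merge 1/60 + 7/60 → 2/15
merge 2/15 + 2/15 → 4/15
merge 1/6 + 1/6 → 1/3
merge 1/5 + 1/5 → 2/5
merge 4/15 + 1/3 → 3/5
merge 2/5 + 3/5 → 1
L = 2/15 + 4/15 + 1/3 + 2/5 + 3/5 + 1 = 41/15 ≈ 2.733 bits/symbol.

2.733 bits/symbol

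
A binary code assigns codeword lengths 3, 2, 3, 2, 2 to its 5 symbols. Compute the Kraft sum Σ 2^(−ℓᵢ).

1

With common denominator 2^3 = 8: Σ 2^(−ℓᵢ) = 1/8 + 2/8 + 1/8 + 2/8 + 2/8 = 8/8 = 1.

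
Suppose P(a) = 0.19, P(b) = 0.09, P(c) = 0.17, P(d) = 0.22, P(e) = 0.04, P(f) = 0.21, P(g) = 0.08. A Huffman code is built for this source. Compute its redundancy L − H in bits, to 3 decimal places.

0.057 bits

Entropy H = −Σ p log₂ p ≈ 2.6331 bits.
Huffman merges: 1/25+2/25→3/25; 9/100+3/25→21/100; 17/100+19/100→9/25; 21/100+21/100→21/50; 11/50+9/25→29/50; 21/50+29/50→1. L = 269/100 ≈ 2.6900.
L − H = 2.6900 − 2.6331 = 0.057 bits.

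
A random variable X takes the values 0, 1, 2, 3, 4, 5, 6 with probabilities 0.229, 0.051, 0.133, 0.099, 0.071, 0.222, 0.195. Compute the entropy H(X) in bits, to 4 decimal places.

H = −Σ pᵢ log₂ pᵢ.
−0.229·log₂(0.229) = 0.4870
−0.051·log₂(0.051) = 0.2190
−0.133·log₂(0.133) = 0.3871
−0.099·log₂(0.099) = 0.3303
−0.071·log₂(0.071) = 0.2709
−0.222·log₂(0.222) = 0.4820
−0.195·log₂(0.195) = 0.4599
Sum ≈ 2.6362 → 2.6362 bits.

2.6362 bits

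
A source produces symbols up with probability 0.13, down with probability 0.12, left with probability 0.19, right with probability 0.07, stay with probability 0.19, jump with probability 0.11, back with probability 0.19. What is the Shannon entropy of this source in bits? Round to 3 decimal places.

H = −Σ pᵢ log₂ pᵢ.
−0.13·log₂(0.13) = 0.3826
−0.12·log₂(0.12) = 0.3671
−0.19·log₂(0.19) = 0.4552
−0.07·log₂(0.07) = 0.2686
−0.19·log₂(0.19) = 0.4552
−0.11·log₂(0.11) = 0.3503
−0.19·log₂(0.19) = 0.4552
Sum ≈ 2.7342 → 2.734 bits.

2.734 bits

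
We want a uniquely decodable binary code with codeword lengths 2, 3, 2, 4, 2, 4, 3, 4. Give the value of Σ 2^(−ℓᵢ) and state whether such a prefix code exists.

With common denominator 2^4 = 16: Σ 2^(−ℓᵢ) = 4/16 + 2/16 + 4/16 + 1/16 + 4/16 + 1/16 + 2/16 + 1/16 = 19/16 = 1.1875.
Kraft's inequality requires Σ ≤ 1; here Σ = 1.1875 > 1, so no such prefix code exists.

1.1875; no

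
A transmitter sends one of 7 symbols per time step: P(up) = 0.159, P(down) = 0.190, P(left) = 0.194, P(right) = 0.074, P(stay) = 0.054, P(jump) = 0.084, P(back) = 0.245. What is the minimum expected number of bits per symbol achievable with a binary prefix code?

Repeatedly combine the two least-probable nodes; the expected code length is the sum of the merged weights.
merge 27/500 + 37/500 → 16/125
merge 21/250 + 16/125 → 53/250
merge 159/1000 + 19/100 → 349/1000
merge 97/500 + 53/250 → 203/500
merge 49/200 + 349/1000 → 297/500
merge 203/500 + 297/500 → 1
L = 16/125 + 53/250 + 349/1000 + 203/500 + 297/500 + 1 = 2689/1000 = 2.689 bits/symbol.

2.689 bits/symbol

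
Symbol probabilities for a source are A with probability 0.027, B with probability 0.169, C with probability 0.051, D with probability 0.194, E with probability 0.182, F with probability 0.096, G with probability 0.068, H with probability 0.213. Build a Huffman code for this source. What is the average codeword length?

Repeatedly combine the two least-probable nodes; the expected code length is the sum of the merged weights.
merge 27/1000 + 51/1000 → 39/500
merge 17/250 + 39/500 → 73/500
merge 12/125 + 73/500 → 121/500
merge 169/1000 + 91/500 → 351/1000
merge 97/500 + 213/1000 → 407/1000
merge 121/500 + 351/1000 → 593/1000
merge 407/1000 + 593/1000 → 1
L = 39/500 + 73/500 + 121/500 + 351/1000 + 407/1000 + 593/1000 + 1 = 2817/1000 = 2.817 bits/symbol.

2.817 bits/symbol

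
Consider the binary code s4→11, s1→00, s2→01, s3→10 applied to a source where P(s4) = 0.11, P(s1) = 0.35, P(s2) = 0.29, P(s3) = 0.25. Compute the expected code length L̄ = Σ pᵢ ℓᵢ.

L̄ = Σ pᵢ·ℓᵢ = 0.11·2 + 0.35·2 + 0.29·2 + 0.25·2 = 2 bits/symbol.

2 bits/symbol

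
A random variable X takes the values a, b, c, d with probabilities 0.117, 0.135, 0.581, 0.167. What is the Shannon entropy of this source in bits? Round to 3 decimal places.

H = −Σ pᵢ log₂ pᵢ.
−0.117·log₂(0.117) = 0.3622
−0.135·log₂(0.135) = 0.3900
−0.581·log₂(0.581) = 0.4551
−0.167·log₂(0.167) = 0.4312
Sum ≈ 1.6385 → 1.639 bits.

1.639 bits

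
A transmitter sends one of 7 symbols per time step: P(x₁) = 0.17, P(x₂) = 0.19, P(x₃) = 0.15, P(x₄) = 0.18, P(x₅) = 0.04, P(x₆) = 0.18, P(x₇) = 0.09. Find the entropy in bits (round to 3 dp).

2.689 bits

H = −Σ pᵢ log₂ pᵢ.
−0.17·log₂(0.17) = 0.4346
−0.19·log₂(0.19) = 0.4552
−0.15·log₂(0.15) = 0.4105
−0.18·log₂(0.18) = 0.4453
−0.04·log₂(0.04) = 0.1858
−0.18·log₂(0.18) = 0.4453
−0.09·log₂(0.09) = 0.3127
Sum ≈ 2.6894 → 2.689 bits.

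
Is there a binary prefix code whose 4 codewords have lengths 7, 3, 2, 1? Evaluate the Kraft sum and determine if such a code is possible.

0.8828125; yes

With common denominator 2^7 = 128: Σ 2^(−ℓᵢ) = 1/128 + 16/128 + 32/128 + 64/128 = 113/128 = 0.8828125.
Kraft's inequality requires Σ ≤ 1; here Σ = 0.8828125 ≤ 1, so such a prefix code exists.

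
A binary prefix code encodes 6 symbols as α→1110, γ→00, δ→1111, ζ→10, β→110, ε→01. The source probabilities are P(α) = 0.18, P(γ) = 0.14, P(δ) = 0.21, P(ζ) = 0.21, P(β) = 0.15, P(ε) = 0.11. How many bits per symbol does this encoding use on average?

2.93 bits/symbol

L̄ = Σ pᵢ·ℓᵢ = 0.18·4 + 0.14·2 + 0.21·4 + 0.21·2 + 0.15·3 + 0.11·2 = 2.93 bits/symbol.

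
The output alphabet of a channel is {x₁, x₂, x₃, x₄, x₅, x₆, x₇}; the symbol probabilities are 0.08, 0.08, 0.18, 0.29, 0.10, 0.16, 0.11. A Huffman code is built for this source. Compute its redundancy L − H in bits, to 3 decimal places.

Entropy H = −Σ p log₂ p ≈ 2.6517 bits.
Huffman merges: 2/25+2/25→4/25; 1/10+11/100→21/100; 4/25+4/25→8/25; 9/50+21/100→39/100; 29/100+8/25→61/100; 39/100+61/100→1. L = 269/100 ≈ 2.6900.
L − H = 2.6900 − 2.6517 = 0.038 bits.

0.038 bits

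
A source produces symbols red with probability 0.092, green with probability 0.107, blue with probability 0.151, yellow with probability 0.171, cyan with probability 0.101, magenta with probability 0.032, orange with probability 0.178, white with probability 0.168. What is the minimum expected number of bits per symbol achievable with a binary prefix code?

2.946 bits/symbol

Repeatedly combine the two least-probable nodes; the expected code length is the sum of the merged weights.
merge 4/125 + 23/250 → 31/250
merge 101/1000 + 107/1000 → 26/125
merge 31/250 + 151/1000 → 11/40
merge 21/125 + 171/1000 → 339/1000
merge 89/500 + 26/125 → 193/500
merge 11/40 + 339/1000 → 307/500
merge 193/500 + 307/500 → 1
L = 31/250 + 26/125 + 11/40 + 339/1000 + 193/500 + 307/500 + 1 = 1473/500 = 2.946 bits/symbol.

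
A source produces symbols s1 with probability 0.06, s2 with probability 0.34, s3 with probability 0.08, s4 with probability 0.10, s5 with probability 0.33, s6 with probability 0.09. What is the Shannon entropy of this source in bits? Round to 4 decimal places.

2.2369 bits

H = −Σ pᵢ log₂ pᵢ.
−0.06·log₂(0.06) = 0.2435
−0.34·log₂(0.34) = 0.5292
−0.08·log₂(0.08) = 0.2915
−0.10·log₂(0.10) = 0.3322
−0.33·log₂(0.33) = 0.5278
−0.09·log₂(0.09) = 0.3127
Sum ≈ 2.2369 → 2.2369 bits.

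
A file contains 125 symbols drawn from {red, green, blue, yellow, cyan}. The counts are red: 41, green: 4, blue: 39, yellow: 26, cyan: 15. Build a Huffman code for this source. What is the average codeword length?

2.152 bits/symbol

Probabilities are the counts divided by 125.
Repeatedly combine the two least-probable nodes; the expected code length is the sum of the merged weights.
merge 4/125 + 3/25 → 19/125
merge 19/125 + 26/125 → 9/25
merge 39/125 + 41/125 → 16/25
merge 9/25 + 16/25 → 1
L = 19/125 + 9/25 + 16/25 + 1 = 269/125 = 2.152 bits/symbol.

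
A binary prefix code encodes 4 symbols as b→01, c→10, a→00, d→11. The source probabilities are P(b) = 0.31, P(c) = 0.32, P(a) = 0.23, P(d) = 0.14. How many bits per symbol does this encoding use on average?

L̄ = Σ pᵢ·ℓᵢ = 0.31·2 + 0.32·2 + 0.23·2 + 0.14·2 = 2 bits/symbol.

2 bits/symbol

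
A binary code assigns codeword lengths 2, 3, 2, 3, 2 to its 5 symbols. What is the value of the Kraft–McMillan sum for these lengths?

1

With common denominator 2^3 = 8: Σ 2^(−ℓᵢ) = 2/8 + 1/8 + 2/8 + 1/8 + 2/8 = 8/8 = 1.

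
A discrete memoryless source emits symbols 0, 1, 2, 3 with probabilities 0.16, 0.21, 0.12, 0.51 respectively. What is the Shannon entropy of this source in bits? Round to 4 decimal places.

H = −Σ pᵢ log₂ pᵢ.
−0.16·log₂(0.16) = 0.4230
−0.21·log₂(0.21) = 0.4728
−0.12·log₂(0.12) = 0.3671
−0.51·log₂(0.51) = 0.4954
Sum ≈ 1.7583 → 1.7583 bits.

1.7583 bits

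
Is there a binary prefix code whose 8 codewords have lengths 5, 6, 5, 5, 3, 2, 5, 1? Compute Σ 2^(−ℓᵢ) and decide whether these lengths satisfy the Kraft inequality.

With common denominator 2^6 = 64: Σ 2^(−ℓᵢ) = 2/64 + 1/64 + 2/64 + 2/64 + 8/64 + 16/64 + 2/64 + 32/64 = 65/64 = 1.015625.
Kraft's inequality requires Σ ≤ 1; here Σ = 1.015625 > 1, so no such prefix code exists.

1.015625; no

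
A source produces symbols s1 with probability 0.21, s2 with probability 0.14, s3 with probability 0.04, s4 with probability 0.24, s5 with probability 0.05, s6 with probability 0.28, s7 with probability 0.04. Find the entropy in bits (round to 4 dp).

2.4659 bits

H = −Σ pᵢ log₂ pᵢ.
−0.21·log₂(0.21) = 0.4728
−0.14·log₂(0.14) = 0.3971
−0.04·log₂(0.04) = 0.1858
−0.24·log₂(0.24) = 0.4941
−0.05·log₂(0.05) = 0.2161
−0.28·log₂(0.28) = 0.5142
−0.04·log₂(0.04) = 0.1858
Sum ≈ 2.4659 → 2.4659 bits.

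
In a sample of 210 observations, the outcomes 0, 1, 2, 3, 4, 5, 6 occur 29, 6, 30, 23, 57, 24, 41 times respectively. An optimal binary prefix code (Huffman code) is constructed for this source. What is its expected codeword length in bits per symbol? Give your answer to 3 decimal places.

Probabilities are the counts divided by 210.
Repeatedly combine the two least-probable nodes; the expected code length is the sum of the merged weights.
merge 1/35 + 23/210 → 29/210
merge 4/35 + 29/210 → 53/210
merge 29/210 + 1/7 → 59/210
merge 41/210 + 53/210 → 47/105
merge 19/70 + 59/210 → 58/105
merge 47/105 + 58/105 → 1
L = 29/210 + 53/210 + 59/210 + 47/105 + 58/105 + 1 = 187/70 ≈ 2.671 bits/symbol.

2.671 bits/symbol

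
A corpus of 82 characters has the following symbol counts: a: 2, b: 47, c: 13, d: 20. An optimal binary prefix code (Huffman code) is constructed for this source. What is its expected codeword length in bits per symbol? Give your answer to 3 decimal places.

1.610 bits/symbol

Probabilities are the counts divided by 82.
Repeatedly combine the two least-probable nodes; the expected code length is the sum of the merged weights.
merge 1/41 + 13/82 → 15/82
merge 15/82 + 10/41 → 35/82
merge 35/82 + 47/82 → 1
L = 15/82 + 35/82 + 1 = 66/41 ≈ 1.610 bits/symbol.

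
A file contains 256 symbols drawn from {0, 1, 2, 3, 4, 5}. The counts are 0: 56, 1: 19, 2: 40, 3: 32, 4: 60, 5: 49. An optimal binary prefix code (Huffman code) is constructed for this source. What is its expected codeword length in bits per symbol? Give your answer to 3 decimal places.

Probabilities are the counts divided by 256.
Repeatedly combine the two least-probable nodes; the expected code length is the sum of the merged weights.
merge 19/256 + 1/8 → 51/256
merge 5/32 + 49/256 → 89/256
merge 51/256 + 7/32 → 107/256
merge 15/64 + 89/256 → 149/256
merge 107/256 + 149/256 → 1
L = 51/256 + 89/256 + 107/256 + 149/256 + 1 = 163/64 ≈ 2.547 bits/symbol.

2.547 bits/symbol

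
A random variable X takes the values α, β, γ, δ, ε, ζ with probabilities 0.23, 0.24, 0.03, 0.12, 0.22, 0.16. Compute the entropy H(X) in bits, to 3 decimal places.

2.404 bits

H = −Σ pᵢ log₂ pᵢ.
−0.23·log₂(0.23) = 0.4877
−0.24·log₂(0.24) = 0.4941
−0.03·log₂(0.03) = 0.1518
−0.12·log₂(0.12) = 0.3671
−0.22·log₂(0.22) = 0.4806
−0.16·log₂(0.16) = 0.4230
Sum ≈ 2.4042 → 2.404 bits.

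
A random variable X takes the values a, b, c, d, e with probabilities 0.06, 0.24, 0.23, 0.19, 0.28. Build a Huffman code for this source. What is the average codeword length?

Repeatedly combine the two least-probable nodes; the expected code length is the sum of the merged weights.
merge 3/50 + 19/100 → 1/4
merge 23/100 + 6/25 → 47/100
merge 1/4 + 7/25 → 53/100
merge 47/100 + 53/100 → 1
L = 1/4 + 47/100 + 53/100 + 1 = 9/4 = 2.25 bits/symbol.

2.25 bits/symbol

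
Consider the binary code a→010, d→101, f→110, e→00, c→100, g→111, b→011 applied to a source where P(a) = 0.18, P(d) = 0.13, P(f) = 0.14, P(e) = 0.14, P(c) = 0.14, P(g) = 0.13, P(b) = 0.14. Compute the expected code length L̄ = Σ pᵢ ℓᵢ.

L̄ = Σ pᵢ·ℓᵢ = 0.18·3 + 0.13·3 + 0.14·3 + 0.14·2 + 0.14·3 + 0.13·3 + 0.14·3 = 2.86 bits/symbol.

2.86 bits/symbol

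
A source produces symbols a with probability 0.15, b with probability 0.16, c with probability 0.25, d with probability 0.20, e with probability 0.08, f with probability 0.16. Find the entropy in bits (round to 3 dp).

H = −Σ pᵢ log₂ pᵢ.
−0.15·log₂(0.15) = 0.4105
−0.16·log₂(0.16) = 0.4230
−0.25·log₂(0.25) = 0.5000
−0.20·log₂(0.20) = 0.4644
−0.08·log₂(0.08) = 0.2915
−0.16·log₂(0.16) = 0.4230
Sum ≈ 2.5125 → 2.512 bits.

2.512 bits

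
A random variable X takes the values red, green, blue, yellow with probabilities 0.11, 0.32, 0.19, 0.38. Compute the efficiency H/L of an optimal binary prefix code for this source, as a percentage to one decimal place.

97.0%

Entropy H = −Σ p log₂ p ≈ 1.8620 bits.
Huffman merges: 11/100+19/100→3/10; 3/10+8/25→31/50; 19/50+31/50→1. L = 48/25 ≈ 1.9200.
Efficiency = H/L = 1.8620/1.9200 = 97.0%.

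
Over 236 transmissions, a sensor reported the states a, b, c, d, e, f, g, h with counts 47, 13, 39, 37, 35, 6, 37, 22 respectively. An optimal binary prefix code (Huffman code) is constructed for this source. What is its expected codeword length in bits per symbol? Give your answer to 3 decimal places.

2.881 bits/symbol

Probabilities are the counts divided by 236.
Repeatedly combine the two least-probable nodes; the expected code length is the sum of the merged weights.
merge 3/118 + 13/236 → 19/236
merge 19/236 + 11/118 → 41/236
merge 35/236 + 37/236 → 18/59
merge 37/236 + 39/236 → 19/59
merge 41/236 + 47/236 → 22/59
merge 18/59 + 19/59 → 37/59
merge 22/59 + 37/59 → 1
L = 19/236 + 41/236 + 18/59 + 19/59 + 22/59 + 37/59 + 1 = 170/59 ≈ 2.881 bits/symbol.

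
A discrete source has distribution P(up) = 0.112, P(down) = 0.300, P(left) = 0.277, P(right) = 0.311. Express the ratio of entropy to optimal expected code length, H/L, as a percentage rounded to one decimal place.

Entropy H = −Σ p log₂ p ≈ 1.9119 bits.
Huffman merges: 14/125+277/1000→389/1000; 3/10+311/1000→611/1000; 389/1000+611/1000→1. L = 2 ≈ 2.0000.
Efficiency = H/L = 1.9119/2.0000 = 95.6%.

95.6%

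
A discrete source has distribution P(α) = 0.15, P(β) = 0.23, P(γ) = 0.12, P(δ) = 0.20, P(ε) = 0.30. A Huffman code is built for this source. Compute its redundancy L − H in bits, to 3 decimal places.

Entropy H = −Σ p log₂ p ≈ 2.2508 bits.
Huffman merges: 3/25+3/20→27/100; 1/5+23/100→43/100; 27/100+3/10→57/100; 43/100+57/100→1. L = 227/100 ≈ 2.2700.
L − H = 2.2700 − 2.2508 = 0.019 bits.

0.019 bits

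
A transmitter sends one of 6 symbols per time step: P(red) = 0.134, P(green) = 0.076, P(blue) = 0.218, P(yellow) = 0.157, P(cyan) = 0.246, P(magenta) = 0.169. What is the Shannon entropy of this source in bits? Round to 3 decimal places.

H = −Σ pᵢ log₂ pᵢ.
−0.134·log₂(0.134) = 0.3886
−0.076·log₂(0.076) = 0.2826
−0.218·log₂(0.218) = 0.4791
−0.157·log₂(0.157) = 0.4194
−0.246·log₂(0.246) = 0.4977
−0.169·log₂(0.169) = 0.4335
Sum ≈ 2.5008 → 2.501 bits.

2.501 bits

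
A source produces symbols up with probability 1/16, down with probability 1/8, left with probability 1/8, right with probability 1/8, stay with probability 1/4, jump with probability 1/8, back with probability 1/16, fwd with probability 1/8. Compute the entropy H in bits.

Each probability is a power of 1/2, so log₂(1/p) is an integer.
H = Σ p·log₂(1/p) = 1/16·4 + 1/8·3 + 1/8·3 + 1/8·3 + 1/4·2 + 1/8·3 + 1/16·4 + 1/8·3 = 2.875 bits.

2.875 bits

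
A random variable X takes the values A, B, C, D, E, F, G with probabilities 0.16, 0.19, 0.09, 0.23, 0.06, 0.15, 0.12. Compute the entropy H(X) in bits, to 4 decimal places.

2.6997 bits

H = −Σ pᵢ log₂ pᵢ.
−0.16·log₂(0.16) = 0.4230
−0.19·log₂(0.19) = 0.4552
−0.09·log₂(0.09) = 0.3127
−0.23·log₂(0.23) = 0.4877
−0.06·log₂(0.06) = 0.2435
−0.15·log₂(0.15) = 0.4105
−0.12·log₂(0.12) = 0.3671
Sum ≈ 2.6997 → 2.6997 bits.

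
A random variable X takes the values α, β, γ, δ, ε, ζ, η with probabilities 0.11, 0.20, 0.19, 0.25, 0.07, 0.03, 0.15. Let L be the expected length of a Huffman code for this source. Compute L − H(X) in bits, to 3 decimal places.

0.049 bits

Entropy H = −Σ p log₂ p ≈ 2.6008 bits.
Huffman merges: 3/100+7/100→1/10; 1/10+11/100→21/100; 3/20+19/100→17/50; 1/5+21/100→41/100; 1/4+17/50→59/100; 41/100+59/100→1. L = 53/20 ≈ 2.6500.
L − H = 2.6500 − 2.6008 = 0.049 bits.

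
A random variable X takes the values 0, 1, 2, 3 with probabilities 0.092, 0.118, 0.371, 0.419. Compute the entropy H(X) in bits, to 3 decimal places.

1.737 bits

H = −Σ pᵢ log₂ pᵢ.
−0.092·log₂(0.092) = 0.3167
−0.118·log₂(0.118) = 0.3638
−0.371·log₂(0.371) = 0.5307
−0.419·log₂(0.419) = 0.5258
Sum ≈ 1.7370 → 1.737 bits.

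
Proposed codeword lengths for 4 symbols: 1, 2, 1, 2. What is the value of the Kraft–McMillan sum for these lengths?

1.5

With common denominator 2^2 = 4: Σ 2^(−ℓᵢ) = 2/4 + 1/4 + 2/4 + 1/4 = 6/4 = 1.5.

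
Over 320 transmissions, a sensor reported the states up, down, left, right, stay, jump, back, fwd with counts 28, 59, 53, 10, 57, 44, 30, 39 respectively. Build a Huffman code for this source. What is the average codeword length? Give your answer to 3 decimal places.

2.934 bits/symbol

Probabilities are the counts divided by 320.
Repeatedly combine the two least-probable nodes; the expected code length is the sum of the merged weights.
merge 1/32 + 7/80 → 19/160
merge 3/32 + 19/160 → 17/80
merge 39/320 + 11/80 → 83/320
merge 53/320 + 57/320 → 11/32
merge 59/320 + 17/80 → 127/320
merge 83/320 + 11/32 → 193/320
merge 127/320 + 193/320 → 1
L = 19/160 + 17/80 + 83/320 + 11/32 + 127/320 + 193/320 + 1 = 939/320 ≈ 2.934 bits/symbol.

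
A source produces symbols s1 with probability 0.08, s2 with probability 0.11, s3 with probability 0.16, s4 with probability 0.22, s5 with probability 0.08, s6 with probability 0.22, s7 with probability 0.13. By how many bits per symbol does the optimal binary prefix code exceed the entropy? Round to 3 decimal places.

0.020 bits

Entropy H = −Σ p log₂ p ≈ 2.7001 bits.
Huffman merges: 2/25+2/25→4/25; 11/100+13/100→6/25; 4/25+4/25→8/25; 11/50+11/50→11/25; 6/25+8/25→14/25; 11/25+14/25→1. L = 68/25 ≈ 2.7200.
L − H = 2.7200 − 2.7001 = 0.020 bits.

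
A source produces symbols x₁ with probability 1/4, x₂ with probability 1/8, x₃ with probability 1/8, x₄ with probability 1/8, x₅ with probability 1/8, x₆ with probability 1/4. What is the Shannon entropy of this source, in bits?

2.5 bits

Each probability is a power of 1/2, so log₂(1/p) is an integer.
H = Σ p·log₂(1/p) = 1/4·2 + 1/8·3 + 1/8·3 + 1/8·3 + 1/8·3 + 1/4·2 = 2.5 bits.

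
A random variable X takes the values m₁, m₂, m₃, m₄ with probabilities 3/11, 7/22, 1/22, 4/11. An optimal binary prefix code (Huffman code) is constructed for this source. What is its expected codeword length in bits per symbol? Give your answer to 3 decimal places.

1.955 bits/symbol

Repeatedly combine the two least-probable nodes; the expected code length is the sum of the merged weights.
merge 1/22 + 3/11 → 7/22
merge 7/22 + 7/22 → 7/11
merge 4/11 + 7/11 → 1
L = 7/22 + 7/11 + 1 = 43/22 ≈ 1.955 bits/symbol.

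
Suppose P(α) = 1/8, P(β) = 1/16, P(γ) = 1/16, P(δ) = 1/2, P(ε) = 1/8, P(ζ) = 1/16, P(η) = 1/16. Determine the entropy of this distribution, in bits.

2.25 bits

Each probability is a power of 1/2, so log₂(1/p) is an integer.
H = Σ p·log₂(1/p) = 1/8·3 + 1/16·4 + 1/16·4 + 1/2·1 + 1/8·3 + 1/16·4 + 1/16·4 = 2.25 bits.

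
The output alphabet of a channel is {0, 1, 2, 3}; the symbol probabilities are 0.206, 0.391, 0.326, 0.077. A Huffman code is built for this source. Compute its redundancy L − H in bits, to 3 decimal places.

0.081 bits

Entropy H = −Σ p log₂ p ≈ 1.8112 bits.
Huffman merges: 77/1000+103/500→283/1000; 283/1000+163/500→609/1000; 391/1000+609/1000→1. L = 473/250 ≈ 1.8920.
L − H = 1.8920 − 1.8112 = 0.081 bits.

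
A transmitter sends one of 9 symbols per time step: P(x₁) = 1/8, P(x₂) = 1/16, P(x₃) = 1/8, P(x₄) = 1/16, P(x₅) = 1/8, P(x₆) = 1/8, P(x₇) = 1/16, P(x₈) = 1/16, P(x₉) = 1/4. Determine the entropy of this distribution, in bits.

3 bits

Each probability is a power of 1/2, so log₂(1/p) is an integer.
H = Σ p·log₂(1/p) = 1/8·3 + 1/16·4 + 1/8·3 + 1/16·4 + 1/8·3 + 1/8·3 + 1/16·4 + 1/16·4 + 1/4·2 = 3 bits.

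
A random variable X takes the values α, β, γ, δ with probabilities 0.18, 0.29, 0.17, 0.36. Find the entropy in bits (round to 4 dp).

H = −Σ pᵢ log₂ pᵢ.
−0.18·log₂(0.18) = 0.4453
−0.29·log₂(0.29) = 0.5179
−0.17·log₂(0.17) = 0.4346
−0.36·log₂(0.36) = 0.5306
Sum ≈ 1.9284 → 1.9284 bits.

1.9284 bits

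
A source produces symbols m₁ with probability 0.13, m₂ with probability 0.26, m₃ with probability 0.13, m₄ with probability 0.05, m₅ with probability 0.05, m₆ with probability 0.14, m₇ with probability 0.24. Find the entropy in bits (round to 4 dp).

H = −Σ pᵢ log₂ pᵢ.
−0.13·log₂(0.13) = 0.3826
−0.26·log₂(0.26) = 0.5053
−0.13·log₂(0.13) = 0.3826
−0.05·log₂(0.05) = 0.2161
−0.05·log₂(0.05) = 0.2161
−0.14·log₂(0.14) = 0.3971
−0.24·log₂(0.24) = 0.4941
Sum ≈ 2.5940 → 2.5940 bits.

2.5940 bits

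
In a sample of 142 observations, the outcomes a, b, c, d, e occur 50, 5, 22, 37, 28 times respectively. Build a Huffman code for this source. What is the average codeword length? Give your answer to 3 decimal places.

2.190 bits/symbol

Probabilities are the counts divided by 142.
Repeatedly combine the two least-probable nodes; the expected code length is the sum of the merged weights.
merge 5/142 + 11/71 → 27/142
merge 27/142 + 14/71 → 55/142
merge 37/142 + 25/71 → 87/142
merge 55/142 + 87/142 → 1
L = 27/142 + 55/142 + 87/142 + 1 = 311/142 ≈ 2.190 bits/symbol.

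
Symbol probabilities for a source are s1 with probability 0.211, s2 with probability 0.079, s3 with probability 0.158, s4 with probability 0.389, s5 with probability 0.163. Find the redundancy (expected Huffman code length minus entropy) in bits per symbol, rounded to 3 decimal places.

Entropy H = −Σ p log₂ p ≈ 2.1400 bits.
Huffman merges: 79/1000+79/500→237/1000; 163/1000+211/1000→187/500; 237/1000+187/500→611/1000; 389/1000+611/1000→1. L = 1111/500 ≈ 2.2220.
L − H = 2.2220 − 2.1400 = 0.082 bits.

0.082 bits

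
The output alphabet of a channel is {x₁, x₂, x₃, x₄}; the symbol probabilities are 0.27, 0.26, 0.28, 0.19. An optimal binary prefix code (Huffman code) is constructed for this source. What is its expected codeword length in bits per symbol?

2 bits/symbol

Repeatedly combine the two least-probable nodes; the expected code length is the sum of the merged weights.
merge 19/100 + 13/50 → 9/20
merge 27/100 + 7/25 → 11/20
merge 9/20 + 11/20 → 1
L = 9/20 + 11/20 + 1 = 2 bits/symbol.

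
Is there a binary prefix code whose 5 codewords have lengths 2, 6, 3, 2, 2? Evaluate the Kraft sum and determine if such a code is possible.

With common denominator 2^6 = 64: Σ 2^(−ℓᵢ) = 16/64 + 1/64 + 8/64 + 16/64 + 16/64 = 57/64 = 0.890625.
Kraft's inequality requires Σ ≤ 1; here Σ = 0.890625 ≤ 1, so such a prefix code exists.

0.890625; yes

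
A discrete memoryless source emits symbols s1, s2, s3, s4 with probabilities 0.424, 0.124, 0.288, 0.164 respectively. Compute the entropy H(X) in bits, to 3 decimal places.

1.843 bits

H = −Σ pᵢ log₂ pᵢ.
−0.424·log₂(0.424) = 0.5249
−0.124·log₂(0.124) = 0.3734
−0.288·log₂(0.288) = 0.5172
−0.164·log₂(0.164) = 0.4278
Sum ≈ 1.8432 → 1.843 bits.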